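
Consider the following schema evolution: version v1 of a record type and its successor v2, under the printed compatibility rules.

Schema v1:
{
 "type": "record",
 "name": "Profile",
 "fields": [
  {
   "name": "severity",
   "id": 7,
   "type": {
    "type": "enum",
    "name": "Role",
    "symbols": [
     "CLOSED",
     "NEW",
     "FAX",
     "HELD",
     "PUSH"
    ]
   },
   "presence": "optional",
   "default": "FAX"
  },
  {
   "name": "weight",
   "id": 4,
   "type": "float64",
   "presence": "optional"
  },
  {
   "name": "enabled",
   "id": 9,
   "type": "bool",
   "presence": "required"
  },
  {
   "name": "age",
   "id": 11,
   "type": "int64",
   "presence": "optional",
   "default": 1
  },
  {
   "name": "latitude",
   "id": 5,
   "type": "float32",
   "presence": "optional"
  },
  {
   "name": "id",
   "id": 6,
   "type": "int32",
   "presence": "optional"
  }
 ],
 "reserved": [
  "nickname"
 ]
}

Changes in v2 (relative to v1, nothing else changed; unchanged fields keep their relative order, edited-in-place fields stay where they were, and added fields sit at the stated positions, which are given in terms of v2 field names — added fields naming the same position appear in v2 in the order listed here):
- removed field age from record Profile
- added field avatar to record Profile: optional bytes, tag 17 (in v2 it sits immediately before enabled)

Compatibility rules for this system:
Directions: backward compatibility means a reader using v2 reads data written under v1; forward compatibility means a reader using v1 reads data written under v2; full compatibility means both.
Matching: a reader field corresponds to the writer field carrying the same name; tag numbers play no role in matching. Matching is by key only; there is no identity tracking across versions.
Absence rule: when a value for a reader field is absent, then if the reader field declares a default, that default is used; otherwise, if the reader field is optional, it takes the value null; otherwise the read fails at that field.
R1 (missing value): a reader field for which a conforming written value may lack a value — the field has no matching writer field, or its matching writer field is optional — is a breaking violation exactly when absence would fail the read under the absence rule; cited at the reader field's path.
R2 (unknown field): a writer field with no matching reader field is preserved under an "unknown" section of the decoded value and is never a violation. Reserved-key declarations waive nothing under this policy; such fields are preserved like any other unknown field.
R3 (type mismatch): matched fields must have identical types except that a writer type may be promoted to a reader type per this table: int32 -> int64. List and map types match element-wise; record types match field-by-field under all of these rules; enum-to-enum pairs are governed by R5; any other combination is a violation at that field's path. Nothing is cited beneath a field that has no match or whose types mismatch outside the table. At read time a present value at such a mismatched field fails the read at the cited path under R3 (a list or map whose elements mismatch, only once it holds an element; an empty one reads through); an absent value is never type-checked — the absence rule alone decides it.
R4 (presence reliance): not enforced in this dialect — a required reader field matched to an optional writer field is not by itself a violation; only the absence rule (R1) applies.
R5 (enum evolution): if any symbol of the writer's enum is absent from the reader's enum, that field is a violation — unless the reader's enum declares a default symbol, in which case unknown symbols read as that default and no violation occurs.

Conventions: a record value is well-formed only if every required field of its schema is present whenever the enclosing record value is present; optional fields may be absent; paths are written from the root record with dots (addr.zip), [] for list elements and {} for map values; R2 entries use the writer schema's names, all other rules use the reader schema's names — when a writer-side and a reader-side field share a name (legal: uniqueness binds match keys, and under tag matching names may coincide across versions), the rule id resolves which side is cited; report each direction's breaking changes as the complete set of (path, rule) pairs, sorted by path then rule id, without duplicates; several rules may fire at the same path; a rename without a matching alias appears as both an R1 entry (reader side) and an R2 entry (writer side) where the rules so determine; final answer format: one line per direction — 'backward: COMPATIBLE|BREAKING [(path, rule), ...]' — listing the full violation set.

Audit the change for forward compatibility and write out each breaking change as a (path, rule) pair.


arrows below run writer -> reader for Profile
forward analysis of Profile with v1 as reader and v2 as writer:
  writer optional, Role -> Role: reader severity maps from writer severity
  writer optional, float64 -> float64: reader weight maps from writer weight
  writer required, bool -> bool: reader enabled maps from writer enabled
  no writer field matches reader age
  writer optional, float32 -> float32: reader latitude maps from writer latitude
  writer optional, int32 -> int32: reader id maps from writer id
  avatar (writer side), unknown to reader
  nothing fires on Profile: forward is COMPATIBLE
remaining Profile differences; none change what is asked:
  removed field age from record Profile -> triggers nothing under Profile's printed rules — same verdict
  added field avatar to record Profile: optional bytes, tag 17 (in v2 it sits immediately before enabled) -> triggers nothing under Profile's printed rules — same verdict

forward: COMPATIBLE []


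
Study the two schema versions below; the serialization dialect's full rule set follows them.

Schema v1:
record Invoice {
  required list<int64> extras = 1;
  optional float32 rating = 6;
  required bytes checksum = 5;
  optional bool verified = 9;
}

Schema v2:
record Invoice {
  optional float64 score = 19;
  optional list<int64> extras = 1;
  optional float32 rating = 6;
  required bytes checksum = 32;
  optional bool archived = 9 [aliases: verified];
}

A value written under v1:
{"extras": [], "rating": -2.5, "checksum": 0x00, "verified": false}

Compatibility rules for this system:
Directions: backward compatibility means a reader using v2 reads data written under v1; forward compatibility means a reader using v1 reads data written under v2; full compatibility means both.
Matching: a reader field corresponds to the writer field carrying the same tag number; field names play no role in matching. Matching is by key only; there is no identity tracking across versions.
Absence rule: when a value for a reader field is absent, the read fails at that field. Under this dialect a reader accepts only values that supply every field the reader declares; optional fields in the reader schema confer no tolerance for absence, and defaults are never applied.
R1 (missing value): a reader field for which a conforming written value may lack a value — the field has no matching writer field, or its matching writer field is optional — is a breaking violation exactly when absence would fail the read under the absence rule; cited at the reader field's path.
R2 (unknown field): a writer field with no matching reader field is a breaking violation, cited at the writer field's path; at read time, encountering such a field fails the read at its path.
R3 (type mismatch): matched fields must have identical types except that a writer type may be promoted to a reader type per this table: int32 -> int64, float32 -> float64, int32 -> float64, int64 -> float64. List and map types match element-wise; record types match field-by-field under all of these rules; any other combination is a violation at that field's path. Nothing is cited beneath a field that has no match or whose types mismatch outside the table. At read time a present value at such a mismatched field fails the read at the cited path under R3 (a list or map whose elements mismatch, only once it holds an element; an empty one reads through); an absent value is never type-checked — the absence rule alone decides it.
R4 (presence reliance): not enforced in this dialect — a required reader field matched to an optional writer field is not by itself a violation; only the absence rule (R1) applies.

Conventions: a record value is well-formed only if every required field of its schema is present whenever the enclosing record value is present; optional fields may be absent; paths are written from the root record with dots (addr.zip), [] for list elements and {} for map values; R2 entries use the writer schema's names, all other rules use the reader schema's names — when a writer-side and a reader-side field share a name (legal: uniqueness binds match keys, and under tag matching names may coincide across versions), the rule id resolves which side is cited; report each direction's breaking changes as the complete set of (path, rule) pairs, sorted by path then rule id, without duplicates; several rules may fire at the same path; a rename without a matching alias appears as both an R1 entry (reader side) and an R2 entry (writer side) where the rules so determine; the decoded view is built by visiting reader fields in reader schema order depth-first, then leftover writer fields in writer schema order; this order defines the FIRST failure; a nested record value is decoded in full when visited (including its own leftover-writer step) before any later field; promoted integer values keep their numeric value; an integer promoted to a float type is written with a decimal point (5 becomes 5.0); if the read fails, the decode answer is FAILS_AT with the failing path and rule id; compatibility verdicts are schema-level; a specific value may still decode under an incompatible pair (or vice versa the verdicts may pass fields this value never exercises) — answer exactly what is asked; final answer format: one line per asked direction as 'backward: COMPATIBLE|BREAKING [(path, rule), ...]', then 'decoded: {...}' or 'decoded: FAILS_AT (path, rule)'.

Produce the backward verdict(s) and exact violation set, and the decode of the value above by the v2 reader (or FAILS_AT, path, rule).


arrows below run writer -> reader for Invoice
backward for Invoice (reader v2, writer v1):
  score has no writer counterpart
  extras: list<int64> -> list<int64>, writer required; from extras
  rating: float32 -> float32, writer optional; from rating
  checksum has no writer counterpart
  archived: bool -> bool, writer optional; from verified
  checksum (writer side), unknown to reader
  R1 fires at archived
  R1 fires at checksum
  R2 fires at checksum
  R1 fires at rating
  R1 fires at score
  => backward verdict for Invoice: BREAKING, 5 violation(s)
migrating the Invoice value to v2:
  read fails at score under R1 (no fill)
  => FAILS_AT (score, R1)
remaining Invoice differences; none change what is asked:
  field extras in record Invoice: required changed to optional -> matters only for Invoice's forward compatibility — outside the asked direction

backward: BREAKING [(archived, R1), (checksum, R1), (checksum, R2), (rating, R1), (score, R1)]; decoded: FAILS_AT (score, R1)


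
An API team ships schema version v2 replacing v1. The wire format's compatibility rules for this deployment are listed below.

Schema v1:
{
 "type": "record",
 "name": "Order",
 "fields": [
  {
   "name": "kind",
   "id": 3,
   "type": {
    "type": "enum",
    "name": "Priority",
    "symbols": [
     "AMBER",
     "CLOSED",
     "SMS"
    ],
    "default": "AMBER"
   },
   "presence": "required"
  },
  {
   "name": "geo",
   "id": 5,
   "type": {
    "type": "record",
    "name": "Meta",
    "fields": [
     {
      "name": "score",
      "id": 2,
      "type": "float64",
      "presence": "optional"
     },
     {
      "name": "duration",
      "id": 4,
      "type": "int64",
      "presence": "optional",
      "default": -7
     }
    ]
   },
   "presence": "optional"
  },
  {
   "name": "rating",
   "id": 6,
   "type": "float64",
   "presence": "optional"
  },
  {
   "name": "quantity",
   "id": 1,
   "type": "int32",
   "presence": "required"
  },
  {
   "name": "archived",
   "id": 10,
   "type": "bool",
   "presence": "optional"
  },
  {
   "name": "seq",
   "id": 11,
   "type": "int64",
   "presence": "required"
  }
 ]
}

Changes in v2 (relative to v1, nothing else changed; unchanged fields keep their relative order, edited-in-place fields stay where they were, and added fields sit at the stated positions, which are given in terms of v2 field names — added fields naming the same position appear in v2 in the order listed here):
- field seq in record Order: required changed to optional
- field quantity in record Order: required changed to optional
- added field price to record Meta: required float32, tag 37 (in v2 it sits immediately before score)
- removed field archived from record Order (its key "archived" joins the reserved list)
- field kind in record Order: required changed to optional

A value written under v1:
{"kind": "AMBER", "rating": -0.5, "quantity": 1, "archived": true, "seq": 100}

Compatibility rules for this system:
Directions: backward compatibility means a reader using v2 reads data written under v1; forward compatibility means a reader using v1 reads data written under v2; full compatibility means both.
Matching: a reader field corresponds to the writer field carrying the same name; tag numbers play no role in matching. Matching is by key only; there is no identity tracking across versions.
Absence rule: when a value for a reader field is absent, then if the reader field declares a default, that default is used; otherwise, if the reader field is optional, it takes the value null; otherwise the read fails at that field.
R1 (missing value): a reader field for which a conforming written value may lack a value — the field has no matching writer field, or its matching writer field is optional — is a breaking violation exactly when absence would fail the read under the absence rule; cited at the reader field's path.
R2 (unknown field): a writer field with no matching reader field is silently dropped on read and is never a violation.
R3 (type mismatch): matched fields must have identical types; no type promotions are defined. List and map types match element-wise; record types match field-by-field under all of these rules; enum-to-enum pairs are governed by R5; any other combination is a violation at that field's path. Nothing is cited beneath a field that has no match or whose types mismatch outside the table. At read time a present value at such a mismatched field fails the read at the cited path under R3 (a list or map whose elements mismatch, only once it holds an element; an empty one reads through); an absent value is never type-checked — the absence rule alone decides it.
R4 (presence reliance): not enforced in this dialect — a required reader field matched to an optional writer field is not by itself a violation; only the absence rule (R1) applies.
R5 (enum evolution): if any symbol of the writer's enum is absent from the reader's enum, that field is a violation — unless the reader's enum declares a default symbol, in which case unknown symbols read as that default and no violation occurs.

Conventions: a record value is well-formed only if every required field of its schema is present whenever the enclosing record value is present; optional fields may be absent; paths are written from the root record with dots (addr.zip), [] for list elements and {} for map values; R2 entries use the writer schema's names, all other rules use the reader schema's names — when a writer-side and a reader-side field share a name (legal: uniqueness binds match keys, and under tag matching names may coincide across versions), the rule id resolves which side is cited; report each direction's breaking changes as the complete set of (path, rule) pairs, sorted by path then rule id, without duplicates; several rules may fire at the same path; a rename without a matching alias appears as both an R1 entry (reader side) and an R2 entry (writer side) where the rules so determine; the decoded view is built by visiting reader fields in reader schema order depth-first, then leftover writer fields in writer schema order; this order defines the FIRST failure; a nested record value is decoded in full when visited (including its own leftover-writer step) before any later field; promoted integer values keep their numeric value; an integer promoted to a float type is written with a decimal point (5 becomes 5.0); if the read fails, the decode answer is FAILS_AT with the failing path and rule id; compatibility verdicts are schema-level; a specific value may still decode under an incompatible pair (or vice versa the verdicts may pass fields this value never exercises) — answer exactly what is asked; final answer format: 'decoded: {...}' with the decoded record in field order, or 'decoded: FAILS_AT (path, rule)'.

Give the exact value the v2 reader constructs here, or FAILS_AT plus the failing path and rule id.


the writer's type comes first in each Order pair
migrating the Order value to v2:
  kind := "AMBER"
  geo := null (not supplied -> null)
  rating := -0.5
  quantity := 1
  seq := 100
  writer archived: unmatched, discarded
  => decoded: {"kind": "AMBER", "geo": null, "rating": -0.5, "quantity": 1, "seq": 100}
the rest of the Order diff is inert for this question:
  field seq in record Order: required changed to optional -> a verdict-level change on Order — the shown value reads the same
  field quantity in record Order: required changed to optional -> a verdict-level change on Order — the shown value reads the same
  added field price to record Meta: required float32, tag 37 (in v2 it sits immediately before score) -> a verdict-level change on Order — the shown value reads the same
  field kind in record Order: required changed to optional -> a verdict-level change on Order — the shown value reads the same

decoded: {"kind": "AMBER", "geo": null, "rating": -0.5, "quantity": 1, "seq": 100}


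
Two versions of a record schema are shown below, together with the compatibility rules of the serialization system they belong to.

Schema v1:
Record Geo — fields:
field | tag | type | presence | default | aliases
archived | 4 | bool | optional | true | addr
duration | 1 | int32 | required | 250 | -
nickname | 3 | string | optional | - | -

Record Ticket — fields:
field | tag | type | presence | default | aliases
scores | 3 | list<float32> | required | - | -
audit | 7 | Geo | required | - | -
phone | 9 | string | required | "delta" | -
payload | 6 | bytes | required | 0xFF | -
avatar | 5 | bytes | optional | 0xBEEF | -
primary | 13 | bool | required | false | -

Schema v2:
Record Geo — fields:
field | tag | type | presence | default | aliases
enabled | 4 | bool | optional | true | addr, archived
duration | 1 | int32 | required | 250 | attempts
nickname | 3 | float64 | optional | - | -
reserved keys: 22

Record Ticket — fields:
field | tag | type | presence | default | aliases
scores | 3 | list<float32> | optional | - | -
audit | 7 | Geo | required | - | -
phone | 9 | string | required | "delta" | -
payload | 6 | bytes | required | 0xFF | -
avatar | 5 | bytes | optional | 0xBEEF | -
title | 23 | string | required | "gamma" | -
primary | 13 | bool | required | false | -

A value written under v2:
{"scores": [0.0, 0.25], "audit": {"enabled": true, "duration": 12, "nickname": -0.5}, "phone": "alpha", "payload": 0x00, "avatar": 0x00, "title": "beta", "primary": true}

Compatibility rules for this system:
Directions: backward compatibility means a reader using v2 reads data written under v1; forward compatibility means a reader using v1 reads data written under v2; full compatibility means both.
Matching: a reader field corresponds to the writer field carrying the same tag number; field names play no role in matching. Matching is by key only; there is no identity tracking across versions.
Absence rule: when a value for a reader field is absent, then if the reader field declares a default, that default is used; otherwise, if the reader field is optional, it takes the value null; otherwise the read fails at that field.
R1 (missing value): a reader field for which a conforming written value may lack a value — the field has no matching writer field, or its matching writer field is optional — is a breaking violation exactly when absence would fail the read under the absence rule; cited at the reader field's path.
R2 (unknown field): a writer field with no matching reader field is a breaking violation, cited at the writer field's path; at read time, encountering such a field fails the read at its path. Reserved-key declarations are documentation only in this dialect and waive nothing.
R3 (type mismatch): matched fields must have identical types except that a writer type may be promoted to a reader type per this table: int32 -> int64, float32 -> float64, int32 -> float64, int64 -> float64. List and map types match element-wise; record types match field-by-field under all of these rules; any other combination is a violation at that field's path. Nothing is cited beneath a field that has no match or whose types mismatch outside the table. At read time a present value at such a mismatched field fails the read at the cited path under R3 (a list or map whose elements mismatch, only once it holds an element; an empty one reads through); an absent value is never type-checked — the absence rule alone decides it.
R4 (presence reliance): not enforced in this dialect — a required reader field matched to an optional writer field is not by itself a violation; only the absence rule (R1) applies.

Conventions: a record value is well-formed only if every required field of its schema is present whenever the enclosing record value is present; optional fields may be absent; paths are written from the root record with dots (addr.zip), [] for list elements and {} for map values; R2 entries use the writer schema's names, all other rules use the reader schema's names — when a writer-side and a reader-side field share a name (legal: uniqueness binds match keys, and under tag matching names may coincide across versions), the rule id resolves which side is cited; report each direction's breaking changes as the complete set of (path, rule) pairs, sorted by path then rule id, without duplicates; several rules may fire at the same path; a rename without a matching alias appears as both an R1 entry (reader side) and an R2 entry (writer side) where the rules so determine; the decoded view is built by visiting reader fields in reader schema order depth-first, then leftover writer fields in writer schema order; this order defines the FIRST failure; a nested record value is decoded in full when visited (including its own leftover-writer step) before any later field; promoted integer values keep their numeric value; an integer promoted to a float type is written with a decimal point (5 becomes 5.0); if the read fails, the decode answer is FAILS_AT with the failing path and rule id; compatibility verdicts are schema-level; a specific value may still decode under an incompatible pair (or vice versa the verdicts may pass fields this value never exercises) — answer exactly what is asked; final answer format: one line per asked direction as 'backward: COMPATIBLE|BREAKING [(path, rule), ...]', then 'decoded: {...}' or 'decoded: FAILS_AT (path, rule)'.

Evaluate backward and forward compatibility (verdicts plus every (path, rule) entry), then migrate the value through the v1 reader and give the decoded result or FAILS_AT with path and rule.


each type pair in Ticket: writer, then reader
checking backward for Ticket: reader v2 against writer v1:
  scores: list<float32> -> list<float32>, writer required; from scores
  audit: Geo -> Geo, writer required; from audit
  phone: string -> string, writer required; from phone
  payload: bytes -> bytes, writer required; from payload
  avatar: bytes -> bytes, writer optional; from avatar
  no writer field matches reader title
  primary: bool -> bool, writer required; from primary
  audit.enabled: bool -> bool, writer optional; from audit.archived
  audit.duration: int32 -> int32, writer required; from audit.duration
  audit.nickname: string -> float64, writer optional; from audit.nickname
  violation R3 at audit.nickname
  backward on Ticket therefore BREAKING (1)
checking forward for Ticket: reader v1 against writer v2:
  scores: list<float32> -> list<float32>, writer optional; from scores
  audit: Geo -> Geo, writer required; from audit
  phone: string -> string, writer required; from phone
  payload: bytes -> bytes, writer required; from payload
  avatar: bytes -> bytes, writer optional; from avatar
  primary: bool -> bool, writer required; from primary
  title (writer side), unknown to reader
  audit.archived: bool -> bool, writer optional; from audit.enabled
  audit.duration: int32 -> int32, writer required; from audit.duration
  audit.nickname: float64 -> string, writer optional; from audit.nickname
  violation R3 at audit.nickname
  violation R1 at scores
  violation R2 at title
  forward on Ticket therefore BREAKING (3)
decode walk for Ticket under reader schema v1:
  scores := [0.0, 0.25]
  audit.archived := true (from writer enabled)
  audit.duration := 12
  read fails at audit.nickname under R3
  => FAILS_AT (audit.nickname, R3)

backward: BREAKING [(audit.nickname, R3)]; forward: BREAKING [(audit.nickname, R3), (scores, R1), (title, R2)]; decoded: FAILS_AT (audit.nickname, R3)


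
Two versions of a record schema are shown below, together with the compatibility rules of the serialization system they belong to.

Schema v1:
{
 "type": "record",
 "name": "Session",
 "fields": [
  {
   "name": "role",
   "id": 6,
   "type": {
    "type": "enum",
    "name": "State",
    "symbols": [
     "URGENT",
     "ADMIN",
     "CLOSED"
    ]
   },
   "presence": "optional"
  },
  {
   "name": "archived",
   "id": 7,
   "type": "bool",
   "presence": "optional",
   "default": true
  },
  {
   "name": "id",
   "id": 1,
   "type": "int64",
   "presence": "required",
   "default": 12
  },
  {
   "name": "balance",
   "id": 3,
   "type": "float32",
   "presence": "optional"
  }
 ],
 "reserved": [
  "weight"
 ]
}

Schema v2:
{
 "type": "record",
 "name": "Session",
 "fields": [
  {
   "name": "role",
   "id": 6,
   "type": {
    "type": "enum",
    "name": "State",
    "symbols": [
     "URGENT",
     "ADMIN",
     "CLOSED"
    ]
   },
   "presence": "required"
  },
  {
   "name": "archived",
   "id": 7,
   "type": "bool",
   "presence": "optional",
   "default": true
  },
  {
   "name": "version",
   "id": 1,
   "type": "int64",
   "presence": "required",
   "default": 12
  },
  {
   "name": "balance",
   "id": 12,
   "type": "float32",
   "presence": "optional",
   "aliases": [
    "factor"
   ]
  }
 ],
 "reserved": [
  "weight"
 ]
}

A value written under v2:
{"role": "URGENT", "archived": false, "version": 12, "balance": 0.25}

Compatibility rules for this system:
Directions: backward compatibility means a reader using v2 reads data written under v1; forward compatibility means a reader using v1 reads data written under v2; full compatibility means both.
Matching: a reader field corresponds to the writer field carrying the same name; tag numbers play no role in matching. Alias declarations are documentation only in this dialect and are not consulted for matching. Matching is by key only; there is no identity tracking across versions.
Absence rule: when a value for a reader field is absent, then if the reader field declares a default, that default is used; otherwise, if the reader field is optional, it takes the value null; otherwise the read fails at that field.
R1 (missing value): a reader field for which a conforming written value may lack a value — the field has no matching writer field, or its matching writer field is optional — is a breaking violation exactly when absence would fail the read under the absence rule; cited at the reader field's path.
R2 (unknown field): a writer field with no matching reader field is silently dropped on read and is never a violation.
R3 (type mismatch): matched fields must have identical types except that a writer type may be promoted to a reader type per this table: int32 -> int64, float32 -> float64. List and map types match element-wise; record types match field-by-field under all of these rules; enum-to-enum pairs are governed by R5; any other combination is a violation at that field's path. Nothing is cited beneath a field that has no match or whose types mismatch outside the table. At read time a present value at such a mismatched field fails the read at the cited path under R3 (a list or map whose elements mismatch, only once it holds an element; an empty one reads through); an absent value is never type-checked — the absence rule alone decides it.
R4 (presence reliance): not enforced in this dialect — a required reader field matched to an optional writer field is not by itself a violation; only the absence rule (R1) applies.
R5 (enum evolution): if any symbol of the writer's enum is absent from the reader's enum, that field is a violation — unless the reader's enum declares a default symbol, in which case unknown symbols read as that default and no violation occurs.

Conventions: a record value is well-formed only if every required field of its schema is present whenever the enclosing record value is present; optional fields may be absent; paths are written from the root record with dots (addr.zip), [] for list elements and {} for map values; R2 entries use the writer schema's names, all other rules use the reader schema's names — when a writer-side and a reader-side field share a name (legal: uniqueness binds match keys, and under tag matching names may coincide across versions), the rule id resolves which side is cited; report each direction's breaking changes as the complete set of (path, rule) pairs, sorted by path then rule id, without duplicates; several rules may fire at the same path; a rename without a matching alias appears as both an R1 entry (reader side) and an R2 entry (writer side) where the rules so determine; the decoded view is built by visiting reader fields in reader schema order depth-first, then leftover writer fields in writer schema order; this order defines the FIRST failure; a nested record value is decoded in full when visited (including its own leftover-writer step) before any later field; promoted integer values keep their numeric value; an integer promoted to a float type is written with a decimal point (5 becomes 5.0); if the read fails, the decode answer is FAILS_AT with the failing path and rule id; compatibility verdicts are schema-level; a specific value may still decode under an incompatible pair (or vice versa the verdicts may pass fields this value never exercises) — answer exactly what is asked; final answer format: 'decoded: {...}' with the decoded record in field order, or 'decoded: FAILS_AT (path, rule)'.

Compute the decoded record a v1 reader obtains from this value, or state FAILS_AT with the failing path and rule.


each type pair in Session: writer, then reader
decoding the Session value with the v1 reader:
  role := "URGENT"
  archived := false
  id := 12 (missing; default applied)
  balance := 0.25
  writer version: no reader field; dropped
  => decoded: {"role": "URGENT", "archived": false, "id": 12, "balance": 0.25}
diffs on Session not affecting the asked answer:
  field role in record Session: optional changed to required -> schema-level compatibility only; this Session value's decode is unchanged
  renamed field id to version in record Session -> inert under this dialect — no rule fires on Session and the result does not move
  field balance in record Session: tag 3 changed to 12 -> inert under this dialect — no rule fires on Session and the result does not move

decoded: {"role": "URGENT", "archived": false, "id": 12, "balance": 0.25}


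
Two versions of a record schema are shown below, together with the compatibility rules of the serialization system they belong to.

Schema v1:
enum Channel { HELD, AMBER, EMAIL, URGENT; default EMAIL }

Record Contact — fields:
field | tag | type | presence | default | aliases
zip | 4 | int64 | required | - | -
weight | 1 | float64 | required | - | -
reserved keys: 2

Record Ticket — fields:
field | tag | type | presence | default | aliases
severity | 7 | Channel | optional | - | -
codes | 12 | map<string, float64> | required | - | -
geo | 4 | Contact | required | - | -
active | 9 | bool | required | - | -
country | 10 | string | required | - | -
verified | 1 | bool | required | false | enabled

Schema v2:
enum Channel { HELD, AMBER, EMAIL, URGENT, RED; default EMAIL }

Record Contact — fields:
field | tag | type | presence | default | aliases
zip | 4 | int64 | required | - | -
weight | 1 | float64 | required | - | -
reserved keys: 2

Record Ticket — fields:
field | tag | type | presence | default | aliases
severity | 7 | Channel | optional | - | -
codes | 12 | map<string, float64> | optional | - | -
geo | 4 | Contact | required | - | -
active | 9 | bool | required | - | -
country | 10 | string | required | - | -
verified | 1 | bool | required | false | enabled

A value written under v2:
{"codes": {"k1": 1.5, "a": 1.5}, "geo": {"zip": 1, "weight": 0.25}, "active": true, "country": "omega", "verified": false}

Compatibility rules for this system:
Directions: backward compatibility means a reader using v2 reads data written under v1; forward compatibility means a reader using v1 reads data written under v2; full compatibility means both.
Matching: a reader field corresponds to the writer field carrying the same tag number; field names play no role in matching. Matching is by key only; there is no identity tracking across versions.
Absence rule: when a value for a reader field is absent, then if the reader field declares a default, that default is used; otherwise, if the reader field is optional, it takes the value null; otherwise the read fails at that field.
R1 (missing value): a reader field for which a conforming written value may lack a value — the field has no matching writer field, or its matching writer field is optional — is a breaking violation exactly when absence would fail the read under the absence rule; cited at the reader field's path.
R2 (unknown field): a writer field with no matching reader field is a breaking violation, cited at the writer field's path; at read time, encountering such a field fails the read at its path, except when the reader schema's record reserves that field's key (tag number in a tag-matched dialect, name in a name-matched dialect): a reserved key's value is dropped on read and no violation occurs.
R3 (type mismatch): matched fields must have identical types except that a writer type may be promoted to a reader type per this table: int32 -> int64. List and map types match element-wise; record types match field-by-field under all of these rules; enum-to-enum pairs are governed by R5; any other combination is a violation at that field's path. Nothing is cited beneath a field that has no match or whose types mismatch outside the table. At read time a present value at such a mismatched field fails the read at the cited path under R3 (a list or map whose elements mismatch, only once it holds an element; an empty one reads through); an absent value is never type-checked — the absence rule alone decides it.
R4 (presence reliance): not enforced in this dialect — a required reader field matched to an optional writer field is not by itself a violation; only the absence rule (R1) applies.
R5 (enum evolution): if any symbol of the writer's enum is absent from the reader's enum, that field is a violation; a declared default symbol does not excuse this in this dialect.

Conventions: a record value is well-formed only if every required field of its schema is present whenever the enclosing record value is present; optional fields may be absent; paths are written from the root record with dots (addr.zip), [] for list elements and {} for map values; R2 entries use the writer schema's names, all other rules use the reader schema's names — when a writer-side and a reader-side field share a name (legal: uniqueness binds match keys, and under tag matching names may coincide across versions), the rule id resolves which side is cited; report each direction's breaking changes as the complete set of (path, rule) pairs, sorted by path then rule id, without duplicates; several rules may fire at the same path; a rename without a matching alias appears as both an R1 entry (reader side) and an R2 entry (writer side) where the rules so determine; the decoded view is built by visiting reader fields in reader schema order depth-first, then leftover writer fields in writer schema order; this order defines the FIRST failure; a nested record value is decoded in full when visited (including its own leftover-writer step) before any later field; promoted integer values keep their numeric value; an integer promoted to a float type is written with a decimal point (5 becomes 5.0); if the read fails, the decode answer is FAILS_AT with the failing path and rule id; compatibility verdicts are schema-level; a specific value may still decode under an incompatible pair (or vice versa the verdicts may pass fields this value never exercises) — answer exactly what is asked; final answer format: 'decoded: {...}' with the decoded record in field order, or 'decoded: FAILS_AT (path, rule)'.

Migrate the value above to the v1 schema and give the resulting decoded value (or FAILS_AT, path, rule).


decoded: {"severity": null, "codes": {"k1": 1.5, "a": 1.5}, "geo": {"zip": 1, "weight": 0.25}, "active": true, "country": "omega", "verified": false}

the writer's type comes first in each Ticket pair
decode (reader v1):
  severity := null (not supplied -> null)
  codes := {"k1": 1.5, "a": 1.5}
  geo.zip := 1
  geo.weight := 0.25
  active := true
  country := "omega"
  verified := false
  => decoded: {"severity": null, "codes": {"k1": 1.5, "a": 1.5}, "geo": {"zip": 1, "weight": 0.25}, "active": true, "country": "omega", "verified": false}
the rest of the Ticket diff is inert for this question:
  enum Channel (field severity in record Ticket): symbol RED added -> a verdict-level change on Ticket — the shown value reads the same
  field codes in record Ticket: required changed to optional -> a verdict-level change on Ticket — the shown value reads the same


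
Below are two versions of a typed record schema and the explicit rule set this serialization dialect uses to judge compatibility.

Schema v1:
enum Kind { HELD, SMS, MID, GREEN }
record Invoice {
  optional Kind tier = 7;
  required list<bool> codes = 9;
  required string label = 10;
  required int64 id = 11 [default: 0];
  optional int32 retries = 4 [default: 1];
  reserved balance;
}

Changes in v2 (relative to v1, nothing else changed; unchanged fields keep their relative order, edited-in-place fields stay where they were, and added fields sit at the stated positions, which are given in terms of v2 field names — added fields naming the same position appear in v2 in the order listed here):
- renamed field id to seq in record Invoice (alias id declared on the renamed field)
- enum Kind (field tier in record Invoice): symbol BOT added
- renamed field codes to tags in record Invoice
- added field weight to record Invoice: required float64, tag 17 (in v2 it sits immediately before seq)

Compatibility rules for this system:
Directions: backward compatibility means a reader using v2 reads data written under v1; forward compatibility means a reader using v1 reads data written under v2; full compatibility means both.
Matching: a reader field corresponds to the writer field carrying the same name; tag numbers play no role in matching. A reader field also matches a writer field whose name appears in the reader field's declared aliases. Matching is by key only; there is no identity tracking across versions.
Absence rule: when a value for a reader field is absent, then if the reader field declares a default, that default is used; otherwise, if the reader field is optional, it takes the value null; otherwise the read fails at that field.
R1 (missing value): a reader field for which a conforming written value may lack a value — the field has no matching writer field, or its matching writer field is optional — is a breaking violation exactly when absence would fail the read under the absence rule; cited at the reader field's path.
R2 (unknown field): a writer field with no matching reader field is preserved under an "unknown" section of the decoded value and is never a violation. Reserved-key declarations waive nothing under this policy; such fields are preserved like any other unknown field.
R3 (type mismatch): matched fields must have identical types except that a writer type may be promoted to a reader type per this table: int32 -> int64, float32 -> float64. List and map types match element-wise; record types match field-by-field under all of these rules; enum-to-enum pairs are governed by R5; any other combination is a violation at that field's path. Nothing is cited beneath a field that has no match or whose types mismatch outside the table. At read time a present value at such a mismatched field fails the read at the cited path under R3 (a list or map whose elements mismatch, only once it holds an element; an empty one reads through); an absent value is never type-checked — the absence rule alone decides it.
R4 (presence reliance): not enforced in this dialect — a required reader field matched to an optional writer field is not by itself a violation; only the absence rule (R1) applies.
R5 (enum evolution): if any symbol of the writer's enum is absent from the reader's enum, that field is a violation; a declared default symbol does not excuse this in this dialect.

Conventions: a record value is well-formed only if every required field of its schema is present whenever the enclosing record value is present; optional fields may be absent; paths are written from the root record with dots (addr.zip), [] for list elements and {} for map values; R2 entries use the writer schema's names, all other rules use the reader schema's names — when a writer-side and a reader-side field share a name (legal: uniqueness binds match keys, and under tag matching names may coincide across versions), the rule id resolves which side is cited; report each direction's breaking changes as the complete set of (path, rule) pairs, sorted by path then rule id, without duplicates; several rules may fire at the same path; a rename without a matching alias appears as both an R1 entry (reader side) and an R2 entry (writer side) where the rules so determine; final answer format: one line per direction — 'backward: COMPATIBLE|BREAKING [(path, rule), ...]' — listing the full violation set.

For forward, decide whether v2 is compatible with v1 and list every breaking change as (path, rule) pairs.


arrows below run writer -> reader for Invoice
forward analysis of Invoice with v1 as reader and v2 as writer:
  tier: paired with writer tier (Kind -> Kind; writer optional)
  codes has no writer counterpart
  label: paired with writer label (string -> string; writer required)
  id has no writer counterpart
  retries: paired with writer retries (int32 -> int32; writer optional)
  writer tags: unknown to reader
  writer weight: unknown to reader
  writer seq: unknown to reader
  R1 fires at codes
  R5 fires at tier
  => forward verdict for Invoice: BREAKING, 2 violation(s)
checking off the Invoice differences that do not matter here:
  renamed field id to seq in record Invoice (alias id declared on the renamed field) -> fires no rule on Invoice, leaving the asked answer as it is
  added field weight to record Invoice: required float64, tag 17 (in v2 it sits immediately before seq) -> affects backward compatibility only, which is not asked

forward: BREAKING [(codes, R1), (tier, R5)]
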